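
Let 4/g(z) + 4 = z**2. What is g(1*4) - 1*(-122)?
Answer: 367/3 ≈ 122.33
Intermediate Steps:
g(z) = 4/(-4 + z**2)
g(1*4) - 1*(-122) = 4/(-4 + (1*4)**2) - 1*(-122) = 4/(-4 + 4**2) + 122 = 4/(-4 + 16) + 122 = 4/12 + 122 = 4*(1/12) + 122 = 1/3 + 122 = 367/3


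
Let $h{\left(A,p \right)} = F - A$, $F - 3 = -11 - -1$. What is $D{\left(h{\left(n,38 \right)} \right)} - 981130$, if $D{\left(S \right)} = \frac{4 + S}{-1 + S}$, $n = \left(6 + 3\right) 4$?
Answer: $- \frac{43169681}{44} \approx -9.8113 \cdot 10^{5}$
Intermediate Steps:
$F = -7$ ($F = 3 - 10 = -7$)
$n = 36$ ($n = 9 \cdot 4 = 36$)
$h{\left(A,p \right)} = -7 - A$
$D{\left(h{\left(n,38 \right)} \right)} - 981130 = \frac{4 - 43}{-1 - 43} - 981130 = \frac{1}{-44} \left(-39\right) - 981130 = \left(- \frac{1}{44}\right) \left(-39\right) - 981130 = \frac{39}{44} - 981130 = - \frac{43169681}{44}$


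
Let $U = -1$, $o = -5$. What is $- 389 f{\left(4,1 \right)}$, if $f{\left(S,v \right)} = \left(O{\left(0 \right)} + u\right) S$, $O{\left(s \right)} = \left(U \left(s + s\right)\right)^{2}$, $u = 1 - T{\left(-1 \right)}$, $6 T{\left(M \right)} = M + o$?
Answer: $-3112$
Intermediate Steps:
$T{\left(M \right)} = - \frac{5}{6} + \frac{M}{6}$ ($T{\left(M \right)} = \frac{M - 5}{6} = \frac{-5 + M}{6} = - \frac{5}{6} + \frac{M}{6}$)
$u = 2$ ($u = 1 - \left(- \frac{5}{6} + \frac{1}{6} \left(-1\right)\right) = 1 - \left(- \frac{5}{6} - \frac{1}{6}\right) = 1 - -1 = 1 + 1 = 2$)
$O{\left(s \right)} = 4 s^{2}$ ($O{\left(s \right)} = \left(- (s + s)\right)^{2} = \left(- 2 s\right)^{2} = 4 s^{2}$)
$f{\left(S,v \right)} = 2 S$ ($f{\left(S,v \right)} = \left(4 \cdot 0^{2} + 2\right) S = \left(4 \cdot 0 + 2\right) S = \left(0 + 2\right) S = 2 S$)
$- 389 f{\left(4,1 \right)} = - 389 \cdot 2 \cdot 4 = \left(-389\right) 8 = -3112$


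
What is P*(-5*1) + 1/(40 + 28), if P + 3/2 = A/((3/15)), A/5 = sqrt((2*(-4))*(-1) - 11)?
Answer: 511/68 - 125*I*sqrt(3) ≈ 7.5147 - 216.51*I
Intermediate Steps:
A = 5*I*sqrt(3) (A = 5*sqrt((2*(-4))*(-1) - 11) = 5*sqrt(-8*(-1) - 11) = 5*sqrt(8 - 11) = 5*sqrt(-3) = 5*(I*sqrt(3)) = 5*I*sqrt(3) ≈ 8.6602*I)
P = -3/2 + 25*I*sqrt(3) (P = -3/2 + (5*I*sqrt(3))/((3/15)) = -3/2 + (5*I*sqrt(3))/((3*(1/15))) = -3/2 + (5*I*sqrt(3))/(1/5) = -3/2 + (5*I*sqrt(3))*5 = -3/2 + 25*I*sqrt(3) ≈ -1.5 + 43.301*I)
P*(-5*1) + 1/(40 + 28) = (-3/2 + 25*I*sqrt(3))*(-5*1) + 1/(40 + 28) = (-3/2 + 25*I*sqrt(3))*(-5) + 1/68 = (15/2 - 125*I*sqrt(3)) + 1/68 = 511/68 - 125*I*sqrt(3)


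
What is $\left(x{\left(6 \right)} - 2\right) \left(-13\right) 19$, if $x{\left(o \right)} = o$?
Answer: $-988$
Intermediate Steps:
$\left(x{\left(6 \right)} - 2\right) \left(-13\right) 19 = \left(6 - 2\right) \left(-13\right) 19 = 4 \left(-13\right) 19 = \left(-52\right) 19 = -988$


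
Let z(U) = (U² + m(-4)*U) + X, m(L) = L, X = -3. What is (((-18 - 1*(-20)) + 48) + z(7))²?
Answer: 4624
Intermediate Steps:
z(U) = -3 + U² - 4*U (z(U) = (U² - 4*U) - 3 = -3 + U² - 4*U)
(((-18 - 1*(-20)) + 48) + z(7))² = (((-18 - 1*(-20)) + 48) + (-3 + 7² - 4*7))² = (((-18 + 20) + 48) + (-3 + 49 - 28))² = ((2 + 48) + 18)² = (50 + 18)² = 68² = 4624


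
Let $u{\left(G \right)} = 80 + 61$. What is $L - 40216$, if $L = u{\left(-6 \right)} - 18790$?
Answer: $-58865$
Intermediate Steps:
$u{\left(G \right)} = 141$
$L = -18649$ ($L = 141 - 18790 = -18649$)
$L - 40216 = -18649 - 40216 = -58865$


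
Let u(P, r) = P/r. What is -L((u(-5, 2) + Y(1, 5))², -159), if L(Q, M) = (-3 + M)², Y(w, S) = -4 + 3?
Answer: -26244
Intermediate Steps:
Y(w, S) = -1
-L((u(-5, 2) + Y(1, 5))², -159) = -(-3 - 159)² = -1*(-162)² = -1*26244 = -26244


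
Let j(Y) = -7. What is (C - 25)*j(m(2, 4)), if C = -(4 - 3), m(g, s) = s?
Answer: 182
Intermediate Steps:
C = -1 (C = -1*1 = -1)
(C - 25)*j(m(2, 4)) = (-1 - 25)*(-7) = -26*(-7) = 182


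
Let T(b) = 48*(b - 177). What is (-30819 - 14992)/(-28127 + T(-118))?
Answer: 45811/42287 ≈ 1.0833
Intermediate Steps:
T(b) = -8496 + 48*b (T(b) = 48*(-177 + b) = -8496 + 48*b)
(-30819 - 14992)/(-28127 + T(-118)) = (-30819 - 14992)/(-28127 + (-8496 + 48*(-118))) = -45811/(-28127 + (-8496 - 5664)) = -45811/(-28127 - 14160) = -45811/(-42287) = -45811*(-1/42287) = 45811/42287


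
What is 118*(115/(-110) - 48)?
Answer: -63661/11 ≈ -5787.4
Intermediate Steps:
118*(115/(-110) - 48) = 118*(115*(-1/110) - 48) = 118*(-23/22 - 48) = 118*(-1079/22) = -63661/11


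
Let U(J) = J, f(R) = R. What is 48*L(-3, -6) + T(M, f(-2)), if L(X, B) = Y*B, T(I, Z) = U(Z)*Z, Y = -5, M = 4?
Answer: 1444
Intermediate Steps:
T(I, Z) = Z² (T(I, Z) = Z*Z = Z²)
L(X, B) = -5*B
48*L(-3, -6) + T(M, f(-2)) = 48*(-5*(-6)) + (-2)² = 48*30 + 4 = 1440 + 4 = 1444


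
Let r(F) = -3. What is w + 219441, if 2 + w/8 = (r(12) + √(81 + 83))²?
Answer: 220809 - 96*√41 ≈ 2.2019e+5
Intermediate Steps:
w = -16 + 8*(-3 + 2*√41)² (w = -16 + 8*(-3 + √(81 + 83))² = -16 + 8*(-3 + √164)² = -16 + 8*(-3 + 2*√41)² ≈ 753.30)
w + 219441 = (1368 - 96*√41) + 219441 = 220809 - 96*√41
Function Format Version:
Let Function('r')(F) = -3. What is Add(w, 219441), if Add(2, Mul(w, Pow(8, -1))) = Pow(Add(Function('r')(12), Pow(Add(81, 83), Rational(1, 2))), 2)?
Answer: Add(220809, Mul(-96, Pow(41, Rational(1, 2)))) ≈ 2.2019e+5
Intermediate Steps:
w = Add(-16, Mul(8, Pow(Add(-3, Mul(2, Pow(41, Rational(1, 2)))), 2))) (w = Add(-16, Mul(8, Pow(Add(-3, Pow(Add(81, 83), Rational(1, 2))), 2))) = Add(-16, Mul(8, Pow(Add(-3, Pow(164, Rational(1, 2))), 2))) = Add(-16, Mul(8, Pow(Add(-3, Mul(2, Pow(41, Rational(1, 2)))), 2))) ≈ 753.30)
Add(w, 219441) = Add(Add(1368, Mul(-96, Pow(41, Rational(1, 2)))), 219441) = Add(220809, Mul(-96, Pow(41, Rational(1, 2))))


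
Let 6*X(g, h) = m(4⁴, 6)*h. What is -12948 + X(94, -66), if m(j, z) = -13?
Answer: -12805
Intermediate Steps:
X(g, h) = -13*h/6 (X(g, h) = (-13*h)/6 = -13*h/6)
-12948 + X(94, -66) = -12948 - 13/6*(-66) = -12948 + 143 = -12805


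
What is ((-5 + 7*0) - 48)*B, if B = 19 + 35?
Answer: -2862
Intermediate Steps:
B = 54
((-5 + 7*0) - 48)*B = ((-5 + 7*0) - 48)*54 = ((-5 + 0) - 48)*54 = (-5 - 48)*54 = -53*54 = -2862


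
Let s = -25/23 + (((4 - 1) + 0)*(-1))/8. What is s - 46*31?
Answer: -262653/184 ≈ -1427.5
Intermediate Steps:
s = -269/184 (s = -25*1/23 + ((3 + 0)*(-1))*(1/8) = -25/23 + (3*(-1))*(1/8) = -25/23 - 3*1/8 = -25/23 - 3/8 = -269/184 ≈ -1.4620)
s - 46*31 = -269/184 - 46*31 = -269/184 - 1426 = -262653/184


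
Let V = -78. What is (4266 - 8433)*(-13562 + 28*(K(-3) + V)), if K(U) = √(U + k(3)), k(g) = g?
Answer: 65613582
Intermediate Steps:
K(U) = √(3 + U) (K(U) = √(U + 3) = √(3 + U))
(4266 - 8433)*(-13562 + 28*(K(-3) + V)) = (4266 - 8433)*(-13562 + 28*(√(3 - 3) - 78)) = -4167*(-13562 + 28*(√0 - 78)) = -4167*(-13562 + 28*(0 - 78)) = -4167*(-13562 + 28*(-78)) = -4167*(-13562 - 2184) = -4167*(-15746) = 65613582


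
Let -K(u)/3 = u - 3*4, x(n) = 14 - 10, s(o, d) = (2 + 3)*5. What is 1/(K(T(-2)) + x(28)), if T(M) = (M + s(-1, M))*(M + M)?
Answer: 1/316 ≈ 0.0031646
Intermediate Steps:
s(o, d) = 25 (s(o, d) = 5*5 = 25)
T(M) = 2*M*(25 + M) (T(M) = (M + 25)*(M + M) = (25 + M)*(2*M) = 2*M*(25 + M))
x(n) = 4
K(u) = 36 - 3*u (K(u) = -3*(u - 3*4) = -3*(u - 12) = -3*(-12 + u) = 36 - 3*u)
1/(K(T(-2)) + x(28)) = 1/((36 - 6*(-2)*(25 - 2)) + 4) = 1/((36 - 6*(-2)*23) + 4) = 1/((36 - 3*(-92)) + 4) = 1/((36 + 276) + 4) = 1/(312 + 4) = 1/316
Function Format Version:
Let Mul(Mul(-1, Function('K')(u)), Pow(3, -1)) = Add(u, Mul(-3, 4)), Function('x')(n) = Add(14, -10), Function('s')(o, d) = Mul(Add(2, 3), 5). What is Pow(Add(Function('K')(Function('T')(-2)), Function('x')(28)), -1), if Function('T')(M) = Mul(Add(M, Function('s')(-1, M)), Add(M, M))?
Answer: Rational(1, 316) ≈ 0.0031646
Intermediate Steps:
Function('s')(o, d) = 25 (Function('s')(o, d) = Mul(5, 5) = 25)
Function('T')(M) = Mul(2, M, Add(25, M)) (Function('T')(M) = Mul(Add(M, 25), Add(M, M)) = Mul(Add(25, M), Mul(2, M)) = Mul(2, M, Add(25, M)))
Function('x')(n) = 4
Function('K')(u) = Add(36, Mul(-3, u)) (Function('K')(u) = Mul(-3, Add(u, Mul(-3, 4))) = Mul(-3, Add(u, -12)) = Mul(-3, Add(-12, u)) = Add(36, Mul(-3, u)))
Pow(Add(Function('K')(Function('T')(-2)), Function('x')(28)), -1) = Pow(Add(Add(36, Mul(-3, Mul(2, -2, Add(25, -2)))), 4), -1) = Pow(Add(Add(36, Mul(-3, Mul(2, -2, 23))), 4), -1) = Pow(Add(Add(36, Mul(-3, -92)), 4), -1) = Pow(Add(Add(36, 276), 4), -1) = Pow(Add(312, 4), -1) = Pow(316, -1) = Rational(1, 316)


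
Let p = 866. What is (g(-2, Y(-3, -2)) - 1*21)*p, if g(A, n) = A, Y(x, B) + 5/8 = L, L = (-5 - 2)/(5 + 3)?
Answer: -19918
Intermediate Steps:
L = -7/8 ≈ -0.87500
Y(x, B) = -3/2 (Y(x, B) = -5/8 - 7/8 = -3/2)
(g(-2, Y(-3, -2)) - 1*21)*p = (-2 - 1*21)*866 = (-2 - 21)*866 = -23*866 = -19918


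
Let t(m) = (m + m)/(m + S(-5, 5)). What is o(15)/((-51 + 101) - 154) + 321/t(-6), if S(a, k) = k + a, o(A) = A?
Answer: 16677/104 ≈ 160.36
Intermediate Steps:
S(a, k) = a + k
t(m) = 2 (t(m) = (m + m)/(m + (-5 + 5)) = (2*m)/(m + 0) = (2*m)/m = 2)
o(15)/((-51 + 101) - 154) + 321/t(-6) = 15/((-51 + 101) - 154) + 321/2 = 15/(50 - 154) + 321*(½) = 15/(-104) + 321/2 = 15*(-1/104) + 321/2 = -15/104 + 321/2 = 16677/104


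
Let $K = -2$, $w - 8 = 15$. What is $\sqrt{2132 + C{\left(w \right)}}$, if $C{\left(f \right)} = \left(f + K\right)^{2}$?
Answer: $\sqrt{2573} \approx 50.725$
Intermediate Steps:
$w = 23$ ($w = 8 + 15 = 23$)
$C{\left(f \right)} = \left(-2 + f\right)^{2}$ ($C{\left(f \right)} = \left(f - 2\right)^{2} = \left(-2 + f\right)^{2}$)
$\sqrt{2132 + C{\left(w \right)}} = \sqrt{2132 + \left(-2 + 23\right)^{2}} = \sqrt{2132 + 21^{2}} = \sqrt{2132 + 441} = \sqrt{2573}$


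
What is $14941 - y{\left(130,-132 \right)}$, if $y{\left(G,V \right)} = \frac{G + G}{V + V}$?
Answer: $\frac{986171}{66} \approx 14942.0$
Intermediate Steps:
$y{\left(G,V \right)} = \frac{G}{V}$ ($y{\left(G,V \right)} = \frac{2 G}{2 V} = 2 G \frac{1}{2 V} = \frac{G}{V}$)
$14941 - y{\left(130,-132 \right)} = 14941 - \frac{130}{-132} = 14941 - 130 \left(- \frac{1}{132}\right) = 14941 - - \frac{65}{66} = 14941 + \frac{65}{66} = \frac{986171}{66}$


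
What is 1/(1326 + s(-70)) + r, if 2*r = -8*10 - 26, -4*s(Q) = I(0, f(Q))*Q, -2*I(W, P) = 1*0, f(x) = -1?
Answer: -70277/1326 ≈ -52.999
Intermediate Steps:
I(W, P) = 0 (I(W, P) = -0/2 = -½*0 = 0)
s(Q) = 0 (s(Q) = -0*Q = -¼*0 = 0)
r = -53 (r = (-8*10 - 26)/2 = (-80 - 26)/2 = (½)*(-106) = -53)
1/(1326 + s(-70)) + r = 1/(1326 + 0) - 53 = 1/1326 - 53 = -70277/1326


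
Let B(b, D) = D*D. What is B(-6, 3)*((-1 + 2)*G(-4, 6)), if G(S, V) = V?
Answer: 54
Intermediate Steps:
B(b, D) = D**2
B(-6, 3)*((-1 + 2)*G(-4, 6)) = 3**2*((-1 + 2)*6) = 9*(1*6) = 9*6 = 54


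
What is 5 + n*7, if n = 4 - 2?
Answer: 19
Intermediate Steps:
n = 2
5 + n*7 = 5 + 2*7 = 5 + 14 = 19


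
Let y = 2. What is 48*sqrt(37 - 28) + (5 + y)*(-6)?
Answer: 102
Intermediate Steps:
48*sqrt(37 - 28) + (5 + y)*(-6) = 48*sqrt(37 - 28) + (5 + 2)*(-6) = 48*sqrt(9) + 7*(-6) = 48*3 - 42 = 144 - 42 = 102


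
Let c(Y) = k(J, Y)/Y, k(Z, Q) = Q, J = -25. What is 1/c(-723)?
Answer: 1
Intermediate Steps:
c(Y) = 1 (c(Y) = Y/Y = 1)
1/c(-723) = 1/1 = 1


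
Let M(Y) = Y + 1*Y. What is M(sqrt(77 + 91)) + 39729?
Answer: 39729 + 4*sqrt(42) ≈ 39755.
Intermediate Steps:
M(Y) = 2*Y (M(Y) = Y + Y = 2*Y)
M(sqrt(77 + 91)) + 39729 = 2*sqrt(77 + 91) + 39729 = 2*sqrt(168) + 39729 = 2*(2*sqrt(42)) + 39729 = 4*sqrt(42) + 39729 = 39729 + 4*sqrt(42)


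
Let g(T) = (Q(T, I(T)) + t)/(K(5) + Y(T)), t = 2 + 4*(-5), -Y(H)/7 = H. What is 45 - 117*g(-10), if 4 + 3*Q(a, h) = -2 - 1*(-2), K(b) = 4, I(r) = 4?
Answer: 2796/37 ≈ 75.568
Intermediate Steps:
Y(H) = -7*H
Q(a, h) = -4/3 (Q(a, h) = -4/3 + (-2 - 1*(-2))/3 = -4/3 + (-2 + 2)/3 = -4/3 + (⅓)*0 = -4/3 + 0 = -4/3)
t = -18 (t = 2 - 20 = -18)
g(T) = -58/(3*(4 - 7*T)) (g(T) = (-4/3 - 18)/(4 - 7*T) = -58/(3*(4 - 7*T)))
45 - 117*g(-10) = 45 - 2262/(-4 + 7*(-10)) = 45 - 2262/(-4 - 70) = 45 - 2262/(-74) = 45 - 2262*(-1)/74 = 45 - 117*(-29/111) = 45 + 1131/37 = 2796/37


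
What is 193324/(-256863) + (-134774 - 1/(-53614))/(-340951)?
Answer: -1677880001940331/4695390631570782 ≈ -0.35735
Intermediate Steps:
193324/(-256863) + (-134774 - 1/(-53614))/(-340951) = 193324*(-1/256863) + (-134774 - 1*(-1/53614))*(-1/340951) = -193324/256863 + (-134774 + 1/53614)*(-1/340951) = -193324/256863 - 7225773235/53614*(-1/340951) = -193324/256863 + 7225773235/18279746914 = -1677880001940331/4695390631570782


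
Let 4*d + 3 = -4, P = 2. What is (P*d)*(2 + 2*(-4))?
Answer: 21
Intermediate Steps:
d = -7/4 (d = -¾ + (¼)*(-4) = -¾ - 1 = -7/4 ≈ -1.7500)
(P*d)*(2 + 2*(-4)) = (2*(-7/4))*(2 + 2*(-4)) = -7*(2 - 8)/2 = -7/2*(-6) = 21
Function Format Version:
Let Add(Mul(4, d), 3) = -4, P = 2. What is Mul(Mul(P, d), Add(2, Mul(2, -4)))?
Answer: 21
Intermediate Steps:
d = Rational(-7, 4) (d = Add(Rational(-3, 4), Mul(Rational(1, 4), -4)) = Add(Rational(-3, 4), -1) = Rational(-7, 4) ≈ -1.7500)
Mul(Mul(P, d), Add(2, Mul(2, -4))) = Mul(Mul(2, Rational(-7, 4)), Add(2, Mul(2, -4))) = Mul(Rational(-7, 2), Add(2, -8)) = Mul(Rational(-7, 2), -6) = 21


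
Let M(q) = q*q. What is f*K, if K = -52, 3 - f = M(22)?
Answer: 25012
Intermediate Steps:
M(q) = q²
f = -481 (f = 3 - 1*22² = 3 - 1*484 = 3 - 484 = -481)
f*K = -481*(-52) = 25012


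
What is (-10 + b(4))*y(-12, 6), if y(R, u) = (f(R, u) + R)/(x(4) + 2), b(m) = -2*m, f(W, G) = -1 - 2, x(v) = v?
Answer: 45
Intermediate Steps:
f(W, G) = -3
y(R, u) = -½ + R/6 (y(R, u) = (-3 + R)/(4 + 2) = (-3 + R)/6 = (-3 + R)*(⅙) = -½ + R/6)
(-10 + b(4))*y(-12, 6) = (-10 - 2*4)*(-½ + (⅙)*(-12)) = (-10 - 8)*(-½ - 2) = -18*(-5/2) = 45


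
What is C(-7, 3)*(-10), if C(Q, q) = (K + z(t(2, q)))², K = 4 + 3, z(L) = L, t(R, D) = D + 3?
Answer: -1690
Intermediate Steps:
t(R, D) = 3 + D
K = 7
C(Q, q) = (10 + q)² (C(Q, q) = (7 + (3 + q))² = (10 + q)²)
C(-7, 3)*(-10) = (10 + 3)²*(-10) = 13²*(-10) = 169*(-10) = -1690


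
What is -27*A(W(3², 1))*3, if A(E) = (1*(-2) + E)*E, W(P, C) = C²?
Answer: 81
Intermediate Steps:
A(E) = E*(-2 + E) (A(E) = (-2 + E)*E = E*(-2 + E))
-27*A(W(3², 1))*3 = -27*1²*(-2 + 1²)*3 = -27*(-2 + 1)*3 = -27*(-1)*3 = 27*3 = 81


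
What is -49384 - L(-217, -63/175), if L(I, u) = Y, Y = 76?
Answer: -49460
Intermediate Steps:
L(I, u) = 76
-49384 - L(-217, -63/175) = -49384 - 1*76 = -49384 - 76 = -49460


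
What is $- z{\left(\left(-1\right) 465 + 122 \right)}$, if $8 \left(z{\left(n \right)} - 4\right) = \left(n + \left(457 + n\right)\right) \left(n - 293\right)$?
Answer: $- \frac{36419}{2} \approx -18210.0$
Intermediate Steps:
$z{\left(n \right)} = 4 + \frac{\left(-293 + n\right) \left(457 + 2 n\right)}{8}$ ($z{\left(n \right)} = 4 + \frac{\left(n + \left(457 + n\right)\right) \left(n - 293\right)}{8} = 4 + \frac{\left(457 + 2 n\right) \left(-293 + n\right)}{8} = 4 + \frac{\left(-293 + n\right) \left(457 + 2 n\right)}{8}$)
$- z{\left(\left(-1\right) 465 + 122 \right)} = - (- \frac{133869}{8} - \frac{129 \left(\left(-1\right) 465 + 122\right)}{8} + \frac{\left(\left(-1\right) 465 + 122\right)^{2}}{4}) = - (- \frac{133869}{8} - \frac{129 \left(-465 + 122\right)}{8} + \frac{\left(-465 + 122\right)^{2}}{4}) = - (- \frac{133869}{8} - - \frac{44247}{8} + \frac{\left(-343\right)^{2}}{4}) = - (- \frac{133869}{8} + \frac{44247}{8} + \frac{1}{4} \cdot 117649) = - (- \frac{133869}{8} + \frac{44247}{8} + \frac{117649}{4}) = \left(-1\right) \frac{36419}{2} = - \frac{36419}{2}$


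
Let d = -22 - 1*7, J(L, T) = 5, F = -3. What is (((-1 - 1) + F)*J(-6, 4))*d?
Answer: 725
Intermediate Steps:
d = -29 (d = -22 - 7 = -29)
(((-1 - 1) + F)*J(-6, 4))*d = (((-1 - 1) - 3)*5)*(-29) = ((-2 - 3)*5)*(-29) = -5*5*(-29) = -25*(-29) = 725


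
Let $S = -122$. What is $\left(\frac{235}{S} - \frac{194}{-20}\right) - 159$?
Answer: $- \frac{46124}{305} \approx -151.23$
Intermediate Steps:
$\left(\frac{235}{S} - \frac{194}{-20}\right) - 159 = \left(\frac{235}{-122} - \frac{194}{-20}\right) - 159 = \left(235 \left(- \frac{1}{122}\right) - - \frac{97}{10}\right) - 159 = \left(- \frac{235}{122} + \frac{97}{10}\right) - 159 = \frac{2371}{305} - 159 = - \frac{46124}{305}$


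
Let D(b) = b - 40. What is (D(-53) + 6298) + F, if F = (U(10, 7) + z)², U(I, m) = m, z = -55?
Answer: 8509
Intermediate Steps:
F = 2304 (F = (7 - 55)² = (-48)² = 2304)
D(b) = -40 + b
(D(-53) + 6298) + F = ((-40 - 53) + 6298) + 2304 = (-93 + 6298) + 2304 = 6205 + 2304 = 8509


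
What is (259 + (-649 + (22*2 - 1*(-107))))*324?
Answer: -77436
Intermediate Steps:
(259 + (-649 + (22*2 - 1*(-107))))*324 = (259 + (-649 + (44 + 107)))*324 = (259 + (-649 + 151))*324 = (259 - 498)*324 = -239*324 = -77436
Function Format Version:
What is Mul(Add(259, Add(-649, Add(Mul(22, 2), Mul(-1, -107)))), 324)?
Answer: -77436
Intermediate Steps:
Mul(Add(259, Add(-649, Add(Mul(22, 2), Mul(-1, -107)))), 324) = Mul(Add(259, Add(-649, Add(44, 107))), 324) = Mul(Add(259, Add(-649, 151)), 324) = Mul(Add(259, -498), 324) = Mul(-239, 324) = -77436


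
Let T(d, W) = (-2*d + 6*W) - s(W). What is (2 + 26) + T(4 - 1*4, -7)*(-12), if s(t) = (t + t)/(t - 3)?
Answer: 2744/5 ≈ 548.80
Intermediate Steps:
s(t) = 2*t/(-3 + t) (s(t) = (2*t)/(-3 + t) = 2*t/(-3 + t))
T(d, W) = -2*d + 6*W - 2*W/(-3 + W) (T(d, W) = (-2*d + 6*W) - 2*W/(-3 + W) = -2*d + 6*W - 2*W/(-3 + W))
(2 + 26) + T(4 - 1*4, -7)*(-12) = (2 + 26) + (2*(-1*(-7) + (-3 - 7)*(-(4 - 1*4) + 3*(-7)))/(-3 - 7))*(-12) = 28 + (2*(7 - 10*(-(4 - 4) - 21))/(-10))*(-12) = 28 + (2*(-1/10)*(7 - 10*(-1*0 - 21)))*(-12) = 28 + (2*(-1/10)*(7 - 10*(0 - 21)))*(-12) = 28 + (2*(-1/10)*(7 - 10*(-21)))*(-12) = 28 + (2*(-1/10)*(7 + 210))*(-12) = 28 + (2*(-1/10)*217)*(-12) = 28 - 217/5*(-12) = 28 + 2604/5 = 2744/5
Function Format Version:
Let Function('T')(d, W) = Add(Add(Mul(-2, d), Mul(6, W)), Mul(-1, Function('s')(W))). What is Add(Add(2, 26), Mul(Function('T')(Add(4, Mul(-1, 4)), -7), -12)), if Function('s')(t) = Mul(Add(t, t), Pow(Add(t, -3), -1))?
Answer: Rational(2744, 5) ≈ 548.80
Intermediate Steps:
Function('s')(t) = Mul(2, t, Pow(Add(-3, t), -1)) (Function('s')(t) = Mul(Mul(2, t), Pow(Add(-3, t), -1)) = Mul(2, t, Pow(Add(-3, t), -1)))
Function('T')(d, W) = Add(Mul(-2, d), Mul(6, W), Mul(-2, W, Pow(Add(-3, W), -1))) (Function('T')(d, W) = Add(Add(Mul(-2, d), Mul(6, W)), Mul(-1, Mul(2, W, Pow(Add(-3, W), -1)))) = Add(Add(Mul(-2, d), Mul(6, W)), Mul(-2, W, Pow(Add(-3, W), -1))) = Add(Mul(-2, d), Mul(6, W), Mul(-2, W, Pow(Add(-3, W), -1))))
Add(Add(2, 26), Mul(Function('T')(Add(4, Mul(-1, 4)), -7), -12)) = Add(Add(2, 26), Mul(Mul(2, Pow(Add(-3, -7), -1), Add(Mul(-1, -7), Mul(Add(-3, -7), Add(Mul(-1, Add(4, Mul(-1, 4))), Mul(3, -7))))), -12)) = Add(28, Mul(Mul(2, Pow(-10, -1), Add(7, Mul(-10, Add(Mul(-1, Add(4, -4)), -21)))), -12)) = Add(28, Mul(Mul(2, Rational(-1, 10), Add(7, Mul(-10, Add(Mul(-1, 0), -21)))), -12)) = Add(28, Mul(Mul(2, Rational(-1, 10), Add(7, Mul(-10, Add(0, -21)))), -12)) = Add(28, Mul(Mul(2, Rational(-1, 10), Add(7, Mul(-10, -21))), -12)) = Add(28, Mul(Mul(2, Rational(-1, 10), Add(7, 210)), -12)) = Add(28, Mul(Mul(2, Rational(-1, 10), 217), -12)) = Add(28, Mul(Rational(-217, 5), -12)) = Add(28, Rational(2604, 5)) = Rational(2744, 5)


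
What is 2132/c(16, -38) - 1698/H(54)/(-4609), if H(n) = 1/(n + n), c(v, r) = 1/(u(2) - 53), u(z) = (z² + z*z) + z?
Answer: -422351300/4609 ≈ -91636.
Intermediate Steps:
u(z) = z + 2*z² (u(z) = (z² + z²) + z = 2*z² + z = z + 2*z²)
c(v, r) = -1/43 (c(v, r) = 1/(2*(1 + 2*2) - 53) = 1/(2*(1 + 4) - 53) = 1/(2*5 - 53) = 1/(10 - 53) = 1/(-43) = -1/43)
H(n) = 1/(2*n)
2132/c(16, -38) - 1698/H(54)/(-4609) = 2132/(-1/43) - 1698/((½)/54)/(-4609) = 2132*(-43) - 1698/((½)*(1/54))*(-1/4609) = -91676 - 1698/1/108*(-1/4609) = -91676 - 1698*108*(-1/4609) = -91676 - 183384*(-1/4609) = -91676 + 183384/4609 = -422351300/4609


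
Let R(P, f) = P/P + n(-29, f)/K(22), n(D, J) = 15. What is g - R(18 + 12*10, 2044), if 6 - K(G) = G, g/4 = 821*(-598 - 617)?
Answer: -63840961/16 ≈ -3.9901e+6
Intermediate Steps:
g = -3990060 (g = 4*(821*(-598 - 617)) = 4*(821*(-1215)) = 4*(-997515) = -3990060)
K(G) = 6 - G
R(P, f) = 1/16 (R(P, f) = P/P + 15/(6 - 1*22) = 1 + 15/(6 - 22) = 1 + 15/(-16) = 1 + 15*(-1/16) = 1 - 15/16 = 1/16)
g - R(18 + 12*10, 2044) = -3990060 - 1*1/16 = -3990060 - 1/16 = -63840961/16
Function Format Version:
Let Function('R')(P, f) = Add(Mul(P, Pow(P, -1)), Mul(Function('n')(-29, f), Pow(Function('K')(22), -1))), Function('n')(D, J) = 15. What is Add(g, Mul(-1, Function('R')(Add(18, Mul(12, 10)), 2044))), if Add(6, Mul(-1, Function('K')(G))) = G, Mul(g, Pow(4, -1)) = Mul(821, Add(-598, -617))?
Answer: Rational(-63840961, 16) ≈ -3.9901e+6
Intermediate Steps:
g = -3990060 (g = Mul(4, Mul(821, Add(-598, -617))) = Mul(4, Mul(821, -1215)) = Mul(4, -997515) = -3990060)
Function('K')(G) = Add(6, Mul(-1, G))
Function('R')(P, f) = Rational(1, 16) (Function('R')(P, f) = Add(Mul(P, Pow(P, -1)), Mul(15, Pow(Add(6, Mul(-1, 22)), -1))) = Add(1, Mul(15, Pow(Add(6, -22), -1))) = Add(1, Mul(15, Pow(-16, -1))) = Add(1, Mul(15, Rational(-1, 16))) = Add(1, Rational(-15, 16)) = Rational(1, 16))
Add(g, Mul(-1, Function('R')(Add(18, Mul(12, 10)), 2044))) = Add(-3990060, Mul(-1, Rational(1, 16))) = Add(-3990060, Rational(-1, 16)) = Rational(-63840961, 16)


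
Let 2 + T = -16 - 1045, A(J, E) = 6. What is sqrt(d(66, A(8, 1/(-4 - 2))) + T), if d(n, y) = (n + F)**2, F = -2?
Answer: 3*sqrt(337) ≈ 55.073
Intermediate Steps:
d(n, y) = (-2 + n)**2 (d(n, y) = (n - 2)**2 = (-2 + n)**2)
T = -1063 (T = -2 + (-16 - 1045) = -2 - 1061 = -1063)
sqrt(d(66, A(8, 1/(-4 - 2))) + T) = sqrt((-2 + 66)**2 - 1063) = sqrt(64**2 - 1063) = sqrt(4096 - 1063) = sqrt(3033) = 3*sqrt(337)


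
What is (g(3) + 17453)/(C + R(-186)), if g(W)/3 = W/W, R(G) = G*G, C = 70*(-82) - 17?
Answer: 17456/28839 ≈ 0.60529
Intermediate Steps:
C = -5757 (C = -5740 - 17 = -5757)
R(G) = G²
g(W) = 3 (g(W) = 3*(W/W) = 3*1 = 3)
(g(3) + 17453)/(C + R(-186)) = (3 + 17453)/(-5757 + (-186)²) = 17456/(-5757 + 34596) = 17456/28839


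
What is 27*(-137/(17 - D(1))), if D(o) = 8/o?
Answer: -411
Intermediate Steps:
27*(-137/(17 - D(1))) = 27*(-137/(17 - 8/1)) = 27*(-137/(17 - 8)) = 27*(-137/9) = -411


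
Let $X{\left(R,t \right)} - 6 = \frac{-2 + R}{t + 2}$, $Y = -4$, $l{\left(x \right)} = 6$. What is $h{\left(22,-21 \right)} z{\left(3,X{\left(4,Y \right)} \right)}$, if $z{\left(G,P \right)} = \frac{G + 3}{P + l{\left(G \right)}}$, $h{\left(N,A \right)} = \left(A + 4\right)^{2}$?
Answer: $\frac{1734}{11} \approx 157.64$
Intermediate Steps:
$h{\left(N,A \right)} = \left(4 + A\right)^{2}$
$X{\left(R,t \right)} = 6 + \frac{-2 + R}{2 + t}$ ($X{\left(R,t \right)} = 6 + \frac{-2 + R}{t + 2} = 6 + \frac{-2 + R}{2 + t}$)
$z{\left(G,P \right)} = \frac{3 + G}{6 + P}$ ($z{\left(G,P \right)} = \frac{G + 3}{P + 6} = \frac{3 + G}{6 + P}$)
$h{\left(22,-21 \right)} z{\left(3,X{\left(4,Y \right)} \right)} = \left(4 - 21\right)^{2} \frac{3 + 3}{6 + \frac{10 + 4 + 6 \left(-4\right)}{2 - 4}} = \left(-17\right)^{2} \frac{1}{6 + \frac{10 + 4 - 24}{-2}} \cdot 6 = 289 \frac{1}{6 - -5} \cdot 6 = 289 \frac{1}{6 + 5} \cdot 6 = 289 \cdot \frac{1}{11} \cdot 6 = 289 \cdot \frac{6}{11} = \frac{1734}{11}$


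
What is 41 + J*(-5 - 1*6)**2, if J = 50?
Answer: 6091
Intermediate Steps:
41 + J*(-5 - 1*6)**2 = 41 + 50*(-5 - 1*6)**2 = 41 + 50*(-5 - 6)**2 = 41 + 50*(-11)**2 = 41 + 50*121 = 41 + 6050 = 6091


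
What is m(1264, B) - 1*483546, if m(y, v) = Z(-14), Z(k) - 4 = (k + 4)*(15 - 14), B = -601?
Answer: -483552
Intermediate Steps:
Z(k) = 8 + k (Z(k) = 4 + (k + 4)*(15 - 14) = 4 + (4 + k)*1 = 4 + (4 + k) = 8 + k)
m(y, v) = -6 (m(y, v) = 8 - 14 = -6)
m(1264, B) - 1*483546 = -6 - 1*483546 = -6 - 483546 = -483552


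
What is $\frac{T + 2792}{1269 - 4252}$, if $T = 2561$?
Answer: $- \frac{5353}{2983} \approx -1.7945$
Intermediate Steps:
$\frac{T + 2792}{1269 - 4252} = \frac{2561 + 2792}{1269 - 4252} = \frac{5353}{-2983} = 5353 \left(- \frac{1}{2983}\right) = - \frac{5353}{2983}$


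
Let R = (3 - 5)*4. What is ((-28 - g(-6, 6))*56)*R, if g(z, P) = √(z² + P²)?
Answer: 12544 + 2688*√2 ≈ 16345.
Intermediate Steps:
g(z, P) = √(P² + z²)
R = -8 (R = -2*4 = -8)
((-28 - g(-6, 6))*56)*R = ((-28 - √(6² + (-6)²))*56)*(-8) = ((-28 - √(36 + 36))*56)*(-8) = ((-28 - √72)*56)*(-8) = ((-28 - 6*√2)*56)*(-8) = (-1568 - 336*√2)*(-8) = 12544 + 2688*√2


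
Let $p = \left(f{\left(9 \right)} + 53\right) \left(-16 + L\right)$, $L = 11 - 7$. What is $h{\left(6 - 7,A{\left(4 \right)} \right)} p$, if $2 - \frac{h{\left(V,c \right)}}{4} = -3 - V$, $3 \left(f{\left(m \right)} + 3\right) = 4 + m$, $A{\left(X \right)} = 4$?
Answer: $-10432$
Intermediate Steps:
$L = 4$
$f{\left(m \right)} = - \frac{5}{3} + \frac{m}{3}$ ($f{\left(m \right)} = -3 + \frac{4 + m}{3} = -3 + \left(\frac{4}{3} + \frac{m}{3}\right) = - \frac{5}{3} + \frac{m}{3}$)
$h{\left(V,c \right)} = 20 + 4 V$ ($h{\left(V,c \right)} = 8 - 4 \left(-3 - V\right) = 8 + \left(12 + 4 V\right) = 20 + 4 V$)
$p = -652$ ($p = \left(\left(- \frac{5}{3} + \frac{1}{3} \cdot 9\right) + 53\right) \left(-16 + 4\right) = \left(\left(- \frac{5}{3} + 3\right) + 53\right) \left(-12\right) = \left(\frac{4}{3} + 53\right) \left(-12\right) = \frac{163}{3} \left(-12\right) = -652$)
$h{\left(6 - 7,A{\left(4 \right)} \right)} p = \left(20 + 4 \left(6 - 7\right)\right) \left(-652\right) = \left(20 + 4 \left(-1\right)\right) \left(-652\right) = \left(20 - 4\right) \left(-652\right) = 16 \left(-652\right) = -10432$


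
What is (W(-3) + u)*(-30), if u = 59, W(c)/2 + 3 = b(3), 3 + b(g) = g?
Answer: -1590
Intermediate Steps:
b(g) = -3 + g
W(c) = -6 (W(c) = -6 + 2*(-3 + 3) = -6 + 2*0 = -6 + 0 = -6)
(W(-3) + u)*(-30) = (-6 + 59)*(-30) = 53*(-30) = -1590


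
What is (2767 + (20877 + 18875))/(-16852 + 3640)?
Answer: -14173/4404 ≈ -3.2182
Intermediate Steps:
(2767 + (20877 + 18875))/(-16852 + 3640) = (2767 + 39752)/(-13212) = 42519*(-1/13212) = -14173/4404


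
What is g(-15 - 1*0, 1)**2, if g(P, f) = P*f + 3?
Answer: 144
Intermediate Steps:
g(P, f) = 3 + P*f
g(-15 - 1*0, 1)**2 = (3 + (-15 - 1*0)*1)**2 = (3 + (-15 + 0)*1)**2 = (3 - 15*1)**2 = (3 - 15)**2 = (-12)**2 = 144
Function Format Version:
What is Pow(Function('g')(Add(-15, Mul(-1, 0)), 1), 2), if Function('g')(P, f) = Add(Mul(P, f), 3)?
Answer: 144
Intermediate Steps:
Function('g')(P, f) = Add(3, Mul(P, f))
Pow(Function('g')(Add(-15, Mul(-1, 0)), 1), 2) = Pow(Add(3, Mul(Add(-15, Mul(-1, 0)), 1)), 2) = Pow(Add(3, Mul(Add(-15, 0), 1)), 2) = Pow(Add(3, Mul(-15, 1)), 2) = Pow(Add(3, -15), 2) = Pow(-12, 2) = 144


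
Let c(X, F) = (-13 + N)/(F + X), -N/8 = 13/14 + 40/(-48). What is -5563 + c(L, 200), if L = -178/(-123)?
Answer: -964891947/173446 ≈ -5563.1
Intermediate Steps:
L = 178/123 (L = -178*(-1/123) = 178/123 ≈ 1.4472)
N = -16/21 (N = -8*(13/14 + 40/(-48)) = -8*(13*(1/14) + 40*(-1/48)) = -8*(13/14 - ⅚) = -8*2/21 = -16/21 ≈ -0.76190)
c(X, F) = -289/(21*(F + X)) (c(X, F) = (-13 - 16/21)/(F + X) = -289/(21*(F + X)))
-5563 + c(L, 200) = -5563 - 289/(21*200 + 21*(178/123)) = -5563 - 289/(4200 + 1246/41) = -5563 - 289/173446/41 = -5563 - 289*41/173446 = -5563 - 11849/173446 = -964891947/173446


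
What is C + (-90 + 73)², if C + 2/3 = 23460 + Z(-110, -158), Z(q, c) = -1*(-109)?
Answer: 71572/3 ≈ 23857.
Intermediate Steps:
Z(q, c) = 109
C = 70705/3 (C = -⅔ + (23460 + 109) = -⅔ + 23569 = 70705/3 ≈ 23568.)
C + (-90 + 73)² = 70705/3 + (-90 + 73)² = 70705/3 + (-17)² = 70705/3 + 289 = 71572/3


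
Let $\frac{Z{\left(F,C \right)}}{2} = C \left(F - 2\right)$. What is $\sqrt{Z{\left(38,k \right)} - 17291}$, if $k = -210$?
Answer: $i \sqrt{32411} \approx 180.03 i$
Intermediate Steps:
$Z{\left(F,C \right)} = 2 C \left(-2 + F\right)$ ($Z{\left(F,C \right)} = 2 C \left(F - 2\right) = 2 C \left(-2 + F\right)$)
$\sqrt{Z{\left(38,k \right)} - 17291} = \sqrt{2 \left(-210\right) \left(-2 + 38\right) - 17291} = \sqrt{2 \left(-210\right) 36 - 17291} = \sqrt{-15120 - 17291} = \sqrt{-32411} = i \sqrt{32411}$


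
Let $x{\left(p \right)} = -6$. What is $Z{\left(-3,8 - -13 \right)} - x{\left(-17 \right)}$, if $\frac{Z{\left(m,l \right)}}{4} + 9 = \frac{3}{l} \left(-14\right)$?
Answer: $-38$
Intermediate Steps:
$Z{\left(m,l \right)} = -36 - \frac{168}{l}$ ($Z{\left(m,l \right)} = -36 + 4 \frac{3}{l} \left(-14\right) = -36 + 4 \left(- \frac{42}{l}\right) = -36 - \frac{168}{l}$)
$Z{\left(-3,8 - -13 \right)} - x{\left(-17 \right)} = \left(-36 - \frac{168}{8 - -13}\right) - -6 = \left(-36 - \frac{168}{8 + 13}\right) + 6 = \left(-36 - \frac{168}{21}\right) + 6 = \left(-36 - 8\right) + 6 = -44 + 6 = -38$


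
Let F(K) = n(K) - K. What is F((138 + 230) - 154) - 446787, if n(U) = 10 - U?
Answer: -447205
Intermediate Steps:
F(K) = 10 - 2*K (F(K) = (10 - K) - K = 10 - 2*K)
F((138 + 230) - 154) - 446787 = (10 - 2*((138 + 230) - 154)) - 446787 = (10 - 2*(368 - 154)) - 446787 = (10 - 2*214) - 446787 = (10 - 428) - 446787 = -418 - 446787 = -447205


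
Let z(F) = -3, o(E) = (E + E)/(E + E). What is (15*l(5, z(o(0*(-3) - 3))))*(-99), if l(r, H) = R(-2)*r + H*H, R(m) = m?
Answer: 1485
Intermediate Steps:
o(E) = 1 (o(E) = (2*E)/((2*E)) = (2*E)*(1/(2*E)) = 1)
l(r, H) = H² - 2*r (l(r, H) = -2*r + H*H = -2*r + H² = H² - 2*r)
(15*l(5, z(o(0*(-3) - 3))))*(-99) = (15*((-3)² - 2*5))*(-99) = (15*(9 - 10))*(-99) = (15*(-1))*(-99) = -15*(-99) = 1485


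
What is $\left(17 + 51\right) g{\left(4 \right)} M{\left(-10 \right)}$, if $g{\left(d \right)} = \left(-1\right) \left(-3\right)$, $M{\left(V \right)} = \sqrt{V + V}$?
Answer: $408 i \sqrt{5} \approx 912.32 i$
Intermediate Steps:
$M{\left(V \right)} = \sqrt{2} \sqrt{V}$ ($M{\left(V \right)} = \sqrt{2 V} = \sqrt{2} \sqrt{V}$)
$g{\left(d \right)} = 3$
$\left(17 + 51\right) g{\left(4 \right)} M{\left(-10 \right)} = \left(17 + 51\right) 3 \sqrt{2} \sqrt{-10} = 68 \cdot 3 \sqrt{2} i \sqrt{10} = 204 \cdot 2 i \sqrt{5} = 408 i \sqrt{5}$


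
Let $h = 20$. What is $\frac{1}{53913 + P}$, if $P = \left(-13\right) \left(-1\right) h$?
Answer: $\frac{1}{54173} \approx 1.8459 \cdot 10^{-5}$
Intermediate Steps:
$P = 260$ ($P = \left(-13\right) \left(-1\right) 20 = 13 \cdot 20 = 260$)
$\frac{1}{53913 + P} = \frac{1}{53913 + 260} = \frac{1}{54173}$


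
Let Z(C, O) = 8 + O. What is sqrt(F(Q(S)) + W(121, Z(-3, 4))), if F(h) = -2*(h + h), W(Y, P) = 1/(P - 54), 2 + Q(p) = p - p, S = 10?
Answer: sqrt(14070)/42 ≈ 2.8242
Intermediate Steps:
Q(p) = -2 (Q(p) = -2 + (p - p) = -2 + 0 = -2)
W(Y, P) = 1/(-54 + P)
F(h) = -4*h
sqrt(F(Q(S)) + W(121, Z(-3, 4))) = sqrt(-4*(-2) + 1/(-54 + (8 + 4))) = sqrt(8 + 1/(-54 + 12)) = sqrt(8 + 1/(-42)) = sqrt(8 - 1/42) = sqrt(335/42) = sqrt(14070)/42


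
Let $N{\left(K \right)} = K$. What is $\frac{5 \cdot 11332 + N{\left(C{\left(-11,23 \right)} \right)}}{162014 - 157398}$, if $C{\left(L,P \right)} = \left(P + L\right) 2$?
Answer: $\frac{14171}{1154} \approx 12.28$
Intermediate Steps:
$C{\left(L,P \right)} = 2 L + 2 P$ ($C{\left(L,P \right)} = \left(L + P\right) 2 = 2 L + 2 P$)
$\frac{5 \cdot 11332 + N{\left(C{\left(-11,23 \right)} \right)}}{162014 - 157398} = \frac{5 \cdot 11332 + \left(2 \left(-11\right) + 2 \cdot 23\right)}{162014 - 157398} = \frac{56660 + \left(-22 + 46\right)}{4616} = \left(56660 + 24\right) \frac{1}{4616} = 56684 \cdot \frac{1}{4616} = \frac{14171}{1154}$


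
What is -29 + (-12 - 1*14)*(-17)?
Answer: 413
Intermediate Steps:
-29 + (-12 - 1*14)*(-17) = -29 + (-12 - 14)*(-17) = -29 - 26*(-17) = -29 + 442 = 413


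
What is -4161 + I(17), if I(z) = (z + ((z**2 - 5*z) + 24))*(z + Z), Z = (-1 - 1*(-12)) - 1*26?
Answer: -3671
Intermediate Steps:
Z = -15 (Z = (-1 + 12) - 26 = 11 - 26 = -15)
I(z) = (-15 + z)*(24 + z**2 - 4*z) (I(z) = (z + ((z**2 - 5*z) + 24))*(z - 15) = (z + (24 + z**2 - 5*z))*(-15 + z) = (24 + z**2 - 4*z)*(-15 + z) = (-15 + z)*(24 + z**2 - 4*z))
-4161 + I(17) = -4161 + (-360 + 17**3 - 19*17**2 + 84*17) = -4161 + (-360 + 4913 - 19*289 + 1428) = -4161 + (-360 + 4913 - 5491 + 1428) = -4161 + 490 = -3671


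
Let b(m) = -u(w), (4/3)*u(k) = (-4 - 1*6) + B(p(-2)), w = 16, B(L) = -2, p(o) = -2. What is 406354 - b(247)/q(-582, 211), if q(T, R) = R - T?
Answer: 322238713/793 ≈ 4.0635e+5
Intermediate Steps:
u(k) = -9 (u(k) = 3*((-4 - 1*6) - 2)/4 = 3*((-4 - 6) - 2)/4 = 3*(-10 - 2)/4 = (¾)*(-12) = -9)
b(m) = 9 (b(m) = -1*(-9) = 9)
406354 - b(247)/q(-582, 211) = 406354 - 9/(211 - 1*(-582)) = 406354 - 9/(211 + 582) = 406354 - 9/793 = 322238713/793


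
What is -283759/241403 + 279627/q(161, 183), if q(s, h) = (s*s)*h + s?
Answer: -1278565906655/1145144376712 ≈ -1.1165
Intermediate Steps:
q(s, h) = s + h*s² (q(s, h) = s²*h + s = h*s² + s = s + h*s²)
-283759/241403 + 279627/q(161, 183) = -283759/241403 + 279627/((161*(1 + 183*161))) = -283759*1/241403 + 279627/((161*(1 + 29463))) = -283759/241403 + 279627/((161*29464)) = -283759/241403 + 279627/4743704 = -1278565906655/1145144376712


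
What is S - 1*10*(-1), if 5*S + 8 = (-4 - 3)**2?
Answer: 91/5 ≈ 18.200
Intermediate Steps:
S = 41/5 (S = -8/5 + (-4 - 3)**2/5 = -8/5 + (1/5)*(-7)**2 = -8/5 + (1/5)*49 = -8/5 + 49/5 = 41/5 ≈ 8.2000)
S - 1*10*(-1) = 41/5 - 1*10*(-1) = 41/5 - 10*(-1) = 41/5 + 10 = 91/5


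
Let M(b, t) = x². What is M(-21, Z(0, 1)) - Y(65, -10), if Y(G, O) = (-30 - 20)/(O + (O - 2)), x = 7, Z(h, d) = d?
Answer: 514/11 ≈ 46.727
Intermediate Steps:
Y(G, O) = -50/(-2 + 2*O) (Y(G, O) = -50/(O + (-2 + O)) = -50/(-2 + 2*O))
M(b, t) = 49 (M(b, t) = 7² = 49)
M(-21, Z(0, 1)) - Y(65, -10) = 49 - (-25)/(-1 - 10) = 49 - (-25)/(-11) = 49 - (-25)*(-1)/11 = 49 - 1*25/11 = 49 - 25/11 = 514/11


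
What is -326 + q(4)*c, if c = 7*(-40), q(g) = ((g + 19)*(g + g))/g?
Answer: -13206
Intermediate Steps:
q(g) = 38 + 2*g (q(g) = ((19 + g)*(2*g))/g = (2*g*(19 + g))/g = 38 + 2*g)
c = -280
-326 + q(4)*c = -326 + (38 + 2*4)*(-280) = -326 + (38 + 8)*(-280) = -326 + 46*(-280) = -326 - 12880 = -13206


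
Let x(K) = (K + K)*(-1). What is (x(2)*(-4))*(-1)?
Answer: -16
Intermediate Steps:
x(K) = -2*K (x(K) = (2*K)*(-1) = -2*K)
(x(2)*(-4))*(-1) = (-2*2*(-4))*(-1) = -4*(-4)*(-1) = 16*(-1) = -16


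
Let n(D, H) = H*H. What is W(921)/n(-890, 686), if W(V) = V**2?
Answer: 848241/470596 ≈ 1.8025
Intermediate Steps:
n(D, H) = H**2
W(921)/n(-890, 686) = 921**2/(686**2) = 848241/470596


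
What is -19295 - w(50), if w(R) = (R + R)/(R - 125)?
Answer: -57881/3 ≈ -19294.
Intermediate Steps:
w(R) = 2*R/(-125 + R) (w(R) = (2*R)/(-125 + R) = 2*R/(-125 + R))
-19295 - w(50) = -19295 - 2*50/(-125 + 50) = -19295 - 2*50/(-75) = -19295 - 2*50*(-1)/75 = -19295 - 1*(-4/3) = -19295 + 4/3 = -57881/3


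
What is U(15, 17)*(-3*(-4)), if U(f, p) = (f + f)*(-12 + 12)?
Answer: 0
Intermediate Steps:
U(f, p) = 0 (U(f, p) = (2*f)*0 = 0)
U(15, 17)*(-3*(-4)) = 0*(-3*(-4)) = 0*12 = 0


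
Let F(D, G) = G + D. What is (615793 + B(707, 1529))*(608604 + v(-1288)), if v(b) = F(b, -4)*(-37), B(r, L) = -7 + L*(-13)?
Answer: 391159434872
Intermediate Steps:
F(D, G) = D + G
B(r, L) = -7 - 13*L
v(b) = 148 - 37*b (v(b) = (b - 4)*(-37) = (-4 + b)*(-37) = 148 - 37*b)
(615793 + B(707, 1529))*(608604 + v(-1288)) = (615793 + (-7 - 13*1529))*(608604 + (148 - 37*(-1288))) = (615793 + (-7 - 19877))*(608604 + (148 + 47656)) = (615793 - 19884)*(608604 + 47804) = 595909*656408 = 391159434872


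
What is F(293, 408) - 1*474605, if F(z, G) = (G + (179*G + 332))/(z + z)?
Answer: -139022379/293 ≈ -4.7448e+5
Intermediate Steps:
F(z, G) = (332 + 180*G)/(2*z) (F(z, G) = (G + (332 + 179*G))/((2*z)) = (332 + 180*G)*(1/(2*z)) = (332 + 180*G)/(2*z))
F(293, 408) - 1*474605 = 2*(83 + 45*408)/293 - 1*474605 = 2*(1/293)*(83 + 18360) - 474605 = 2*(1/293)*18443 - 474605 = 36886/293 - 474605 = -139022379/293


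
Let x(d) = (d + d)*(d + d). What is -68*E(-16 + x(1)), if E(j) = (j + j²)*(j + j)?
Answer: 215424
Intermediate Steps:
x(d) = 4*d² (x(d) = (2*d)*(2*d) = 4*d²)
E(j) = 2*j*(j + j²) (E(j) = (j + j²)*(2*j) = 2*j*(j + j²))
-68*E(-16 + x(1)) = -136*(-16 + 4*1²)²*(1 + (-16 + 4*1²)) = -136*(-16 + 4*1)²*(1 + (-16 + 4*1)) = -136*(-16 + 4)²*(1 + (-16 + 4)) = -136*(-12)²*(1 - 12) = -136*144*(-11) = -68*(-3168) = 215424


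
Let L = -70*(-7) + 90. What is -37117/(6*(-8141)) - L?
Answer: -28293563/48846 ≈ -579.24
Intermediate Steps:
L = 580 (L = 490 + 90 = 580)
-37117/(6*(-8141)) - L = -37117/(6*(-8141)) - 1*580 = -37117/(-48846) - 580 = -37117*(-1/48846) - 580 = 37117/48846 - 580 = -28293563/48846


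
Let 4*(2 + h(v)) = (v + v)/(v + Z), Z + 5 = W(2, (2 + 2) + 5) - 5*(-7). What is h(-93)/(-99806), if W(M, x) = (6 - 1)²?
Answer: 59/7585256 ≈ 7.7782e-6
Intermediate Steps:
W(M, x) = 25 (W(M, x) = 5² = 25)
Z = 55 (Z = -5 + (25 - 5*(-7)) = -5 + (25 + 35) = -5 + 60 = 55)
h(v) = -2 + v/(2*(55 + v)) (h(v) = -2 + ((v + v)/(v + 55))/4 = -2 + ((2*v)/(55 + v))/4 = -2 + (2*v/(55 + v))/4 = -2 + v/(2*(55 + v)))
h(-93)/(-99806) = ((-220 - 3*(-93))/(2*(55 - 93)))/(-99806) = ((½)*(-220 + 279)/(-38))*(-1/99806) = ((½)*(-1/38)*59)*(-1/99806) = -59/76*(-1/99806) = 59/7585256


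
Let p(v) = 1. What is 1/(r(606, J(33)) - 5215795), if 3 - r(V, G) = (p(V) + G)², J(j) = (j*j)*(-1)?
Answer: -1/6399536 ≈ -1.5626e-7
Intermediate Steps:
J(j) = -j² (J(j) = j²*(-1) = -j²)
r(V, G) = 3 - (1 + G)²
1/(r(606, J(33)) - 5215795) = 1/((3 - (1 - 1*33²)²) - 5215795) = 1/((3 - (1 - 1*1089)²) - 5215795) = 1/((3 - (1 - 1089)²) - 5215795) = 1/((3 - 1*(-1088)²) - 5215795) = 1/((3 - 1*1183744) - 5215795) = 1/((3 - 1183744) - 5215795) = 1/(-1183741 - 5215795) = 1/(-6399536) = -1/6399536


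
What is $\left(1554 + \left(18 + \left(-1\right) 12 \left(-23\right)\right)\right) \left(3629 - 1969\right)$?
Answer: $3067680$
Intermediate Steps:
$\left(1554 + \left(18 + \left(-1\right) 12 \left(-23\right)\right)\right) \left(3629 - 1969\right) = \left(1554 + \left(18 - -276\right)\right) 1660 = \left(1554 + \left(18 + 276\right)\right) 1660 = \left(1554 + 294\right) 1660 = 1848 \cdot 1660 = 3067680$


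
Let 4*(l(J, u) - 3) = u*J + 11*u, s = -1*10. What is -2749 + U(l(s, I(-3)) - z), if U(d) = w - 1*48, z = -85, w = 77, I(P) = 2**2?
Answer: -2720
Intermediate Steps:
I(P) = 4
s = -10
l(J, u) = 3 + 11*u/4 + J*u/4 (l(J, u) = 3 + (u*J + 11*u)/4 = 3 + (J*u + 11*u)/4 = 3 + (11*u + J*u)/4 = 3 + (11*u/4 + J*u/4) = 3 + 11*u/4 + J*u/4)
U(d) = 29 (U(d) = 77 - 1*48 = 77 - 48 = 29)
-2749 + U(l(s, I(-3)) - z) = -2749 + 29 = -2720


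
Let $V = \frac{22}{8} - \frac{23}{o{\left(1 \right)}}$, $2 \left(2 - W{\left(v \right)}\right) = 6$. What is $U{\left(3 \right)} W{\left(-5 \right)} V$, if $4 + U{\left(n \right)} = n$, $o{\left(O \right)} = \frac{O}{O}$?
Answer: $- \frac{81}{4} \approx -20.25$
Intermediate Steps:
$o{\left(O \right)} = 1$
$U{\left(n \right)} = -4 + n$
$W{\left(v \right)} = -1$ ($W{\left(v \right)} = 2 - 3 = -1$)
$V = - \frac{81}{4}$ ($V = \frac{22}{8} - \frac{23}{1} = 22 \cdot \frac{1}{8} - 23 = \frac{11}{4} - 23 = - \frac{81}{4} \approx -20.25$)
$U{\left(3 \right)} W{\left(-5 \right)} V = \left(-4 + 3\right) \left(-1\right) \left(- \frac{81}{4}\right) = \left(-1\right) \left(-1\right) \left(- \frac{81}{4}\right) = 1 \left(- \frac{81}{4}\right) = - \frac{81}{4}$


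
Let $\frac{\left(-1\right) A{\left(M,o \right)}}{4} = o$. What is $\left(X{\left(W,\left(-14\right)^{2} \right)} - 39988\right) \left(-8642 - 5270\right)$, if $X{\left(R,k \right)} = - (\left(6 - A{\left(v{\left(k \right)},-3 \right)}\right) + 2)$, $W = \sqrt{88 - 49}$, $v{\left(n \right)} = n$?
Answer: $556257408$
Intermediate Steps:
$A{\left(M,o \right)} = - 4 o$
$W = \sqrt{39} \approx 6.245$
$X{\left(R,k \right)} = 4$ ($X{\left(R,k \right)} = - (\left(6 - \left(-4\right) \left(-3\right)\right) + 2) = - (\left(6 - 12\right) + 2) = - (-6 + 2) = \left(-1\right) \left(-4\right) = 4$)
$\left(X{\left(W,\left(-14\right)^{2} \right)} - 39988\right) \left(-8642 - 5270\right) = \left(4 - 39988\right) \left(-8642 - 5270\right) = \left(-39984\right) \left(-13912\right) = 556257408$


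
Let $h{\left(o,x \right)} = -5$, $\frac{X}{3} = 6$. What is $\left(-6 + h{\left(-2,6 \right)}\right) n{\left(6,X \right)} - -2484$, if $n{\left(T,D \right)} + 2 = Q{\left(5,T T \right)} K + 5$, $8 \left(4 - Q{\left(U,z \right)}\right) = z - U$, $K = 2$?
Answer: $\frac{9793}{4} \approx 2448.3$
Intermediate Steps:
$X = 18$ ($X = 3 \cdot 6 = 18$)
$Q{\left(U,z \right)} = 4 - \frac{z}{8} + \frac{U}{8}$ ($Q{\left(U,z \right)} = 4 - \frac{z - U}{8} = 4 + \left(- \frac{z}{8} + \frac{U}{8}\right) = 4 - \frac{z}{8} + \frac{U}{8}$)
$n{\left(T,D \right)} = \frac{49}{4} - \frac{T^{2}}{4}$ ($n{\left(T,D \right)} = -2 + \left(\left(4 - \frac{T T}{8} + \frac{1}{8} \cdot 5\right) 2 + 5\right) = -2 + \left(\left(4 - \frac{T^{2}}{8} + \frac{5}{8}\right) 2 + 5\right) = -2 + \left(\left(\frac{37}{8} - \frac{T^{2}}{8}\right) 2 + 5\right) = -2 + \left(\left(\frac{37}{4} - \frac{T^{2}}{4}\right) + 5\right) = -2 - \left(- \frac{57}{4} + \frac{T^{2}}{4}\right) = \frac{49}{4} - \frac{T^{2}}{4}$)
$\left(-6 + h{\left(-2,6 \right)}\right) n{\left(6,X \right)} - -2484 = \left(-6 - 5\right) \left(\frac{49}{4} - \frac{6^{2}}{4}\right) - -2484 = - 11 \left(\frac{49}{4} - 9\right) + 2484 = \left(-11\right) \frac{13}{4} + 2484 = - \frac{143}{4} + 2484 = \frac{9793}{4}$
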